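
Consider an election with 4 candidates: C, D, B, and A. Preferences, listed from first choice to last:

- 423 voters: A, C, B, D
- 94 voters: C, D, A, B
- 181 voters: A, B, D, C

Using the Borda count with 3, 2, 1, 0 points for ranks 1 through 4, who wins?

C: 423·2 + 94·3 + 181·0 = 1128
D: 423·0 + 94·2 + 181·1 = 369
B: 423·1 + 94·0 + 181·2 = 785
A: 423·3 + 94·1 + 181·3 = 1906
A has the highest Borda score (1906).

A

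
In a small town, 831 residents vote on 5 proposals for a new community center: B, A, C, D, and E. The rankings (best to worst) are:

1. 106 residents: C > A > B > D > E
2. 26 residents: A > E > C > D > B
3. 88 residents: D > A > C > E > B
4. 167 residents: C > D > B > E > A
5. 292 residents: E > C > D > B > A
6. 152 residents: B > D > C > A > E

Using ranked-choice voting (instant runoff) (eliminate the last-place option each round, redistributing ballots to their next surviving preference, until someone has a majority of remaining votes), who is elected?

Round 1: B 152, A 26, C 273, D 88, E 292. Eliminate A.
Round 2: B 152, C 273, D 88, E 318. Eliminate D.
Round 3: B 152, C 361, E 318. Eliminate B.
Round 4: C 513, E 318. C has a majority.

C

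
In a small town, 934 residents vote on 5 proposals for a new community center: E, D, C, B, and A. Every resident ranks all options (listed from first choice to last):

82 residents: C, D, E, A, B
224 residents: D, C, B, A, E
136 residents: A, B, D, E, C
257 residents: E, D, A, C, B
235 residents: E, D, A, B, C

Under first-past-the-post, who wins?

First-place votes: E 492, D 224, C 82, B 0, A 136.
E has the most first-place votes.

E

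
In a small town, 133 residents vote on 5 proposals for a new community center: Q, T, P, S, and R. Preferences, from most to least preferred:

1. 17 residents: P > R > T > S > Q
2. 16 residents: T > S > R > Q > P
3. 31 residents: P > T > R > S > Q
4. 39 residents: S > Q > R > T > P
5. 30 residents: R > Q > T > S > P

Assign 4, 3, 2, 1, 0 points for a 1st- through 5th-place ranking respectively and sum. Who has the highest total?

R

Q: 17·0 + 16·1 + 31·0 + 39·3 + 30·3 = 223
T: 17·2 + 16·4 + 31·3 + 39·1 + 30·2 = 290
P: 17·4 + 16·0 + 31·4 + 39·0 + 30·0 = 192
S: 17·1 + 16·3 + 31·1 + 39·4 + 30·1 = 282
R: 17·3 + 16·2 + 31·2 + 39·2 + 30·4 = 343
R has the highest Borda score (343).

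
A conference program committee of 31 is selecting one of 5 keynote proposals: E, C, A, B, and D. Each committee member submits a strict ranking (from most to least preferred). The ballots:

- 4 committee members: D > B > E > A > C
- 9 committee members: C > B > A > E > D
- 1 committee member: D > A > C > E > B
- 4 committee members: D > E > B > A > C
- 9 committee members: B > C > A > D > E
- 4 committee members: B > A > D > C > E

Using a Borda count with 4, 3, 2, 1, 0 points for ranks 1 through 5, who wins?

E: 4·2 + 9·1 + 1·1 + 4·3 + 9·0 + 4·0 = 30
C: 4·0 + 9·4 + 1·2 + 4·0 + 9·3 + 4·1 = 69
A: 4·1 + 9·2 + 1·3 + 4·1 + 9·2 + 4·3 = 59
B: 4·3 + 9·3 + 1·0 + 4·2 + 9·4 + 4·4 = 99
D: 4·4 + 9·0 + 1·4 + 4·4 + 9·1 + 4·2 = 53
B has the highest Borda score (99).

B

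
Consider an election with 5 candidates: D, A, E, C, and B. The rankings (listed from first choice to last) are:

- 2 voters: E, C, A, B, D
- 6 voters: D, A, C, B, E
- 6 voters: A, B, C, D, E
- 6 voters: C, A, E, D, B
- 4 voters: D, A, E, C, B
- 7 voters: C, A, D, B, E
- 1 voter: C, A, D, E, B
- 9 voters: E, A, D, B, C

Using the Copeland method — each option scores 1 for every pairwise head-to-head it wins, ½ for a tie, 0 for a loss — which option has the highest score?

A

D: beats E and B; loses to A and C → score 2.
A: beats D, E, C, and B → score 4.
E: beats B; loses to D, A, and C → score 1.
C: beats D, E, and B; loses to A → score 3.
B: loses to D, A, E, and C → score 0.
A has the best pairwise record.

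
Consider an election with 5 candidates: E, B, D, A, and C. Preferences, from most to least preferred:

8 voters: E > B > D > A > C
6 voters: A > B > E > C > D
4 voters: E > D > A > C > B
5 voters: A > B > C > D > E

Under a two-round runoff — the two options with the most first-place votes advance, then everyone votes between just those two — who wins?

Round 1 first-place votes: E 12, B 0, D 0, A 11, C 0.
E and A advance.
Runoff: E is preferred to A by 12 voters; A by 11.
E wins the runoff.

E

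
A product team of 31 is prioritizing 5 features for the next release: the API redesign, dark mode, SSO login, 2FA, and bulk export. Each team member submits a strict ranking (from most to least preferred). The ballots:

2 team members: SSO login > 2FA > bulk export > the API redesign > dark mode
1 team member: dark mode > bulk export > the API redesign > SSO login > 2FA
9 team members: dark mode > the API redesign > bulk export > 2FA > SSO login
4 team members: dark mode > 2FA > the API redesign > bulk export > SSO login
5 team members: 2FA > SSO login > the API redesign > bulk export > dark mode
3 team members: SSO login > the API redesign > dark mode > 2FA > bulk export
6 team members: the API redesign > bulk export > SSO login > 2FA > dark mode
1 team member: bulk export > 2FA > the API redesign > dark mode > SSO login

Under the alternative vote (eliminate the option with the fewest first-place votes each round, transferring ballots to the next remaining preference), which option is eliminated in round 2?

Round 1: the API redesign 6, dark mode 14, SSO login 5, 2FA 5, bulk export 1. Eliminate bulk export.
Round 2: the API redesign 6, dark mode 14, SSO login 5, 2FA 6. Eliminate SSO login.

SSO login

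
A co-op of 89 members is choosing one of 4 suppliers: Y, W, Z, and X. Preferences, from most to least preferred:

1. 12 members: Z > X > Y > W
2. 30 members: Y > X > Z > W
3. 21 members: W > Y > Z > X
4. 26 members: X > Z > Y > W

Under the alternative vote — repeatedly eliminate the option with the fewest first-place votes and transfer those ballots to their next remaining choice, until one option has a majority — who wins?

Round 1: Y 30, W 21, Z 12, X 26. Eliminate Z.
Round 2: Y 30, W 21, X 38. Eliminate W.
Round 3: Y 51, X 38. Y has a majority.

Y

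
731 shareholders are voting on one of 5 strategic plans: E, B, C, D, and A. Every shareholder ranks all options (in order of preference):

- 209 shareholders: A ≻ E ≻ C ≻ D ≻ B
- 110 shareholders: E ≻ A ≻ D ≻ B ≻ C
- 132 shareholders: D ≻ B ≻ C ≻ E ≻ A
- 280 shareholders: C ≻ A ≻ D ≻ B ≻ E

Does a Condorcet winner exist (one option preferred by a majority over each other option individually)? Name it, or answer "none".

C vs E: 412–319 for C.
C vs B: 489–242 for C.
C vs D: 489–242 for C.
C vs A: 412–319 for C.
C beats every other option head-to-head.

C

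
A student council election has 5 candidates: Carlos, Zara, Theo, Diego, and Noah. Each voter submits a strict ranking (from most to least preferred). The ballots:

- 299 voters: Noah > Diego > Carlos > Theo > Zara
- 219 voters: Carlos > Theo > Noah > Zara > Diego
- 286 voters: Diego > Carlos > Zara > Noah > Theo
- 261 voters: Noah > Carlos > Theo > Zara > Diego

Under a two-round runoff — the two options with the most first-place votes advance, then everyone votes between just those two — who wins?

Round 1 first-place votes: Carlos 219, Zara 0, Theo 0, Diego 286, Noah 560.
Noah and Diego advance.
Runoff: Noah is preferred to Diego by 779 voters; Diego by 286.
Noah wins the runoff.

Noah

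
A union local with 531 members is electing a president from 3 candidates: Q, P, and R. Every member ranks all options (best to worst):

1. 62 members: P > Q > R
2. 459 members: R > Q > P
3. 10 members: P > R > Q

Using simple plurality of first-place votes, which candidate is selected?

R

First-place votes: Q 0, P 72, R 459.
R has the most first-place votes.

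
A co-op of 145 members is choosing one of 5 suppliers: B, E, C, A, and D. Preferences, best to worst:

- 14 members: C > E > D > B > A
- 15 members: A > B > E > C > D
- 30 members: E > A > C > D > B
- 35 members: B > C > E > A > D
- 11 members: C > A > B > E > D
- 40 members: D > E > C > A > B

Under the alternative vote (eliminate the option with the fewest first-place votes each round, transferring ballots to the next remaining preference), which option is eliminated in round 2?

C

Round 1: B 35, E 30, C 25, A 15, D 40. Eliminate A.
Round 2: B 50, E 30, C 25, D 40. Eliminate C.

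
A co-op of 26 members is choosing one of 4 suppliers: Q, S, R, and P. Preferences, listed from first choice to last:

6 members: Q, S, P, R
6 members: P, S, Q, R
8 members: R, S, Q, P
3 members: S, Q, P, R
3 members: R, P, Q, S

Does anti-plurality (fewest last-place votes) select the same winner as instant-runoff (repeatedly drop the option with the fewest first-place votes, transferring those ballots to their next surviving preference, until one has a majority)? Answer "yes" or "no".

Anti-plurality — last-place votes: Q 0, S 3, R 15, P 8. Winner: Q.
Instant-runoff — R1 Q 6, S 3, R 11, P 6 (S out); R2 Q 9, R 11, P 6 (P out); R3 Q 15, R 11 (Q winner). Winner: Q.
The two methods agree.

yes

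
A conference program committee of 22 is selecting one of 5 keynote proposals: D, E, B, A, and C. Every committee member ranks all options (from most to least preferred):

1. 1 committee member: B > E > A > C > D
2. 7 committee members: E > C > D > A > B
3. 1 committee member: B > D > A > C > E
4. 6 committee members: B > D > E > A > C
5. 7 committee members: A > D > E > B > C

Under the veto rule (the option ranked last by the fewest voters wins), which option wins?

A

Last-place votes: D 1, E 1, B 7, A 0, C 13.
A is ranked last by the fewest voters, so A wins.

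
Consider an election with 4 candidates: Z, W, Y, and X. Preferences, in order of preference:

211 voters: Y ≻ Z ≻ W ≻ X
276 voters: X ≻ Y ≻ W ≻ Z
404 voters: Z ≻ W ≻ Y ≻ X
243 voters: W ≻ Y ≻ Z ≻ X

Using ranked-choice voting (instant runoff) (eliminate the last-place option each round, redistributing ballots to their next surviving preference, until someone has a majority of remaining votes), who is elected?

Round 1: Z 404, W 243, Y 211, X 276. Eliminate Y.
Round 2: Z 615, W 243, X 276. Z has a majority.

Z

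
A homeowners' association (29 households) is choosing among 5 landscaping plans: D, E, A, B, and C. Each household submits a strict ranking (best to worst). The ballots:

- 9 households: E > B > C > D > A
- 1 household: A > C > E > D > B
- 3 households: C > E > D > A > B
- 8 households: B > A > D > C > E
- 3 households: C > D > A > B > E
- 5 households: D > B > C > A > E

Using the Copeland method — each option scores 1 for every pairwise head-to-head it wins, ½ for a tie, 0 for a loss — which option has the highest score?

B

D: beats E and A; loses to B and C → score 2.
E: loses to D, A, B, and C → score 0.
A: beats E; loses to D, B, and C → score 1.
B: beats D, E, A, and C → score 4.
C: beats D, E, and A; loses to B → score 3.
B has the best pairwise record.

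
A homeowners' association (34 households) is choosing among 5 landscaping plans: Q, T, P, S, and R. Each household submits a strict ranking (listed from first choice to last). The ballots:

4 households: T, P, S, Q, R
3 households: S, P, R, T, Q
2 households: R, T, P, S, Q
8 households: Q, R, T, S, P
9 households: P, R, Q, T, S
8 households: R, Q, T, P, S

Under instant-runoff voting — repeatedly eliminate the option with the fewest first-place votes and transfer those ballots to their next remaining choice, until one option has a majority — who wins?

R

Round 1: Q 8, T 4, P 9, S 3, R 10. Eliminate S.
Round 2: Q 8, T 4, P 12, R 10. Eliminate T.
Round 3: Q 8, P 16, R 10. Eliminate Q.
Round 4: P 16, R 18. R has a majority.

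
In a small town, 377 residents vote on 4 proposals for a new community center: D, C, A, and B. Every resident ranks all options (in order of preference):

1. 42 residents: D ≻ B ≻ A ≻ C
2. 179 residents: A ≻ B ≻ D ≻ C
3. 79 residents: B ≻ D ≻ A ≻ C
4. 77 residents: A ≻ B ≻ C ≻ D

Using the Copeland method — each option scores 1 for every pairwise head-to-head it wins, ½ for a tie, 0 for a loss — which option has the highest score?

D: beats C; loses to A and B → score 1.
C: loses to D, A, and B → score 0.
A: beats D, C, and B → score 3.
B: beats D and C; loses to A → score 2.
A has the best pairwise record.

A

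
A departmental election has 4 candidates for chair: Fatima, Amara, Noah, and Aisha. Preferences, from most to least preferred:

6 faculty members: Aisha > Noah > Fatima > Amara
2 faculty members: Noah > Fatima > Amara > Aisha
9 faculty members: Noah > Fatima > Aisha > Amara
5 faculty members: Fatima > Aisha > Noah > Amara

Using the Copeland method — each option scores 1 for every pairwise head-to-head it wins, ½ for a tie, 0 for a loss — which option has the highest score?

Noah

Fatima: beats Amara and Aisha; loses to Noah → score 2.
Amara: loses to Fatima, Noah, and Aisha → score 0.
Noah: beats Fatima and Amara; ties Aisha → score 2.5.
Aisha: beats Amara; ties Noah; loses to Fatima → score 1.5.
Noah has the best pairwise record.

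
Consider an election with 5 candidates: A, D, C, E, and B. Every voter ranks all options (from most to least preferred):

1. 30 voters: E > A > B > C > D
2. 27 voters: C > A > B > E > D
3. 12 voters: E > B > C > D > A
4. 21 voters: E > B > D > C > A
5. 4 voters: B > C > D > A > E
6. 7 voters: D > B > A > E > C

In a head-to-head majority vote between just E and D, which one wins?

E

Voters preferring E to D: 90; preferring D to E: 11.
E wins the head-to-head.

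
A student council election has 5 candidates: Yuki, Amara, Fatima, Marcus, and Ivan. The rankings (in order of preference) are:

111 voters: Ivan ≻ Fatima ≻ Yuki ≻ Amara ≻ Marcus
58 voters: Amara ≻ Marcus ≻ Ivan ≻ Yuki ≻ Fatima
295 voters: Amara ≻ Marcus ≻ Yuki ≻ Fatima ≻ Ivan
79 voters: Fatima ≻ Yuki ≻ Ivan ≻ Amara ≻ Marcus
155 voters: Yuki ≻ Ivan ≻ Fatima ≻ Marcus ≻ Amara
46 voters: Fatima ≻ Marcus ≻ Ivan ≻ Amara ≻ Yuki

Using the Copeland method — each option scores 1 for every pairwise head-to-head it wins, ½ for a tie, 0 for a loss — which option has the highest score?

Fatima

Yuki: beats Fatima and Ivan; loses to Amara and Marcus → score 2.
Amara: beats Yuki and Marcus; loses to Fatima and Ivan → score 2.
Fatima: beats Amara, Marcus, and Ivan; loses to Yuki → score 3.
Marcus: beats Yuki and Ivan; loses to Amara and Fatima → score 2.
Ivan: beats Amara; loses to Yuki, Fatima, and Marcus → score 1.
Fatima has the best pairwise record.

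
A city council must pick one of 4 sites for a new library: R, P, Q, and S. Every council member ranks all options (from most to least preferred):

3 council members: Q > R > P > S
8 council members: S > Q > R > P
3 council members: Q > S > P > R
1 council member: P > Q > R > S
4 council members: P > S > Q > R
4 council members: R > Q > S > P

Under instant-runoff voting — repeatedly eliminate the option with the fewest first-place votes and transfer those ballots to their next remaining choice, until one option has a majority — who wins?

S

Round 1: R 4, P 5, Q 6, S 8. Eliminate R.
Round 2: P 5, Q 10, S 8. Eliminate P.
Round 3: Q 11, S 12. S has a majority.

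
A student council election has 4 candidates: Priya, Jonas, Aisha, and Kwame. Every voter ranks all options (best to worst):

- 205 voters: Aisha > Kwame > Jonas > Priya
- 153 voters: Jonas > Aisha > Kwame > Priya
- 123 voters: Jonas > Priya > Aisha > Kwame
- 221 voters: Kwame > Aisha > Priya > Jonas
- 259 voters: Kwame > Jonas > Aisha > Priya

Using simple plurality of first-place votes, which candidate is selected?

First-place votes: Priya 0, Jonas 276, Aisha 205, Kwame 480.
Kwame has the most first-place votes.

Kwame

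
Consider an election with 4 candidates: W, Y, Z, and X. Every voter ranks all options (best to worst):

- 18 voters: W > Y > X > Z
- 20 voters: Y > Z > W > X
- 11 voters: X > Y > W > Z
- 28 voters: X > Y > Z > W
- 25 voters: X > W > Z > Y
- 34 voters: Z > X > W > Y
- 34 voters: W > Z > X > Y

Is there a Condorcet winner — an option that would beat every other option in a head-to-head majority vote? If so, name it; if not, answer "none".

Checking pairwise contests:
X beats W 98–72.
W beats Y 111–59.
W beats Z 88–82.
Z beats X 88–82.
Every option loses at least one head-to-head, so there is no Condorcet winner.

none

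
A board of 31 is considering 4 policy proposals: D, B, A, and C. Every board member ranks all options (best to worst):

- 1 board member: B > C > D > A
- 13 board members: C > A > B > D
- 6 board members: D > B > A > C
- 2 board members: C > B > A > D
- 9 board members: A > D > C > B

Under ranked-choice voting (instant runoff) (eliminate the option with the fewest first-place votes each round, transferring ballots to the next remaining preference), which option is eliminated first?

B

Round 1: D 6, B 1, A 9, C 15. Eliminate B.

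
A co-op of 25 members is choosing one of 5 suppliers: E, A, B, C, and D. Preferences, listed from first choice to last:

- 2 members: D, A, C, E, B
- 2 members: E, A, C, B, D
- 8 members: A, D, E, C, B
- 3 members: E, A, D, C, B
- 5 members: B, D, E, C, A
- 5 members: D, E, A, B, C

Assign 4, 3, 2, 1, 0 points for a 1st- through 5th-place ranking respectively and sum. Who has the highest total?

E: 2·1 + 2·4 + 8·2 + 3·4 + 5·2 + 5·3 = 63
A: 2·3 + 2·3 + 8·4 + 3·3 + 5·0 + 5·2 = 63
B: 2·0 + 2·1 + 8·0 + 3·0 + 5·4 + 5·1 = 27
C: 2·2 + 2·2 + 8·1 + 3·1 + 5·1 + 5·0 = 24
D: 2·4 + 2·0 + 8·3 + 3·2 + 5·3 + 5·4 = 73
D has the highest Borda score (73).

D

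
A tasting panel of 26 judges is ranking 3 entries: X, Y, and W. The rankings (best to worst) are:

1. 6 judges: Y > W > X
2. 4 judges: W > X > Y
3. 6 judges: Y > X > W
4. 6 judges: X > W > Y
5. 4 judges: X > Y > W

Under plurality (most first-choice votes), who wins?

First-place votes: X 10, Y 12, W 4.
Y has the most first-place votes.

Y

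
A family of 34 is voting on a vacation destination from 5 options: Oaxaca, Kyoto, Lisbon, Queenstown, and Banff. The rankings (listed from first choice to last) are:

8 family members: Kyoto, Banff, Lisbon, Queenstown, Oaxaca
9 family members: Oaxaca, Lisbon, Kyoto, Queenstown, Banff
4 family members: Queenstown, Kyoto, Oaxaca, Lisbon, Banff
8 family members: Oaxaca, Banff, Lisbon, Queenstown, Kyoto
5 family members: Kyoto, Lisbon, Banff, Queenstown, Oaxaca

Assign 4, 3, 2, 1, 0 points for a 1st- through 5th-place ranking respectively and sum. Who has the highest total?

Kyoto

Oaxaca: 8·0 + 9·4 + 4·2 + 8·4 + 5·0 = 76
Kyoto: 8·4 + 9·2 + 4·3 + 8·0 + 5·4 = 82
Lisbon: 8·2 + 9·3 + 4·1 + 8·2 + 5·3 = 78
Queenstown: 8·1 + 9·1 + 4·4 + 8·1 + 5·1 = 46
Banff: 8·3 + 9·0 + 4·0 + 8·3 + 5·2 = 58
Kyoto has the highest Borda score (82).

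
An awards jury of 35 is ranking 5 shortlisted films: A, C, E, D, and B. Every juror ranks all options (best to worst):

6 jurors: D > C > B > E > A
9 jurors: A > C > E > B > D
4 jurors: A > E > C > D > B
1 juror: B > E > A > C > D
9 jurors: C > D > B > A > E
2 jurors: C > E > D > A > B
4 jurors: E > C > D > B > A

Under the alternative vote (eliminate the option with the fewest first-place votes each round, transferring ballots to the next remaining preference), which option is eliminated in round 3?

D

Round 1: A 13, C 11, E 4, D 6, B 1. Eliminate B.
Round 2: A 13, C 11, E 5, D 6. Eliminate E.
Round 3: A 14, C 15, D 6. Eliminate D.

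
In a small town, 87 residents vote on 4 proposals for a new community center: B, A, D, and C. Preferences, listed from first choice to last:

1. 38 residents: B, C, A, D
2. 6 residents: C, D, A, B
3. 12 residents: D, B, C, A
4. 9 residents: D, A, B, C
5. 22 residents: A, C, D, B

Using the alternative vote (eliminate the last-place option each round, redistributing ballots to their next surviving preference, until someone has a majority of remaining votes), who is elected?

D

Round 1: B 38, A 22, D 21, C 6. Eliminate C.
Round 2: B 38, A 22, D 27. Eliminate A.
Round 3: B 38, D 49. D has a majority.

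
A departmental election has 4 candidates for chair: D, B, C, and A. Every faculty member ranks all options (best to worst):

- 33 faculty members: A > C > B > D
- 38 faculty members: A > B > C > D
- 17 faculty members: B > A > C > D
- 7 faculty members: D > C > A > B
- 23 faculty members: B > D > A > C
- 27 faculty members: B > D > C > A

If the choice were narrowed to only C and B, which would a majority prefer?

Voters preferring C to B: 40; preferring B to C: 105.
B wins the head-to-head.

B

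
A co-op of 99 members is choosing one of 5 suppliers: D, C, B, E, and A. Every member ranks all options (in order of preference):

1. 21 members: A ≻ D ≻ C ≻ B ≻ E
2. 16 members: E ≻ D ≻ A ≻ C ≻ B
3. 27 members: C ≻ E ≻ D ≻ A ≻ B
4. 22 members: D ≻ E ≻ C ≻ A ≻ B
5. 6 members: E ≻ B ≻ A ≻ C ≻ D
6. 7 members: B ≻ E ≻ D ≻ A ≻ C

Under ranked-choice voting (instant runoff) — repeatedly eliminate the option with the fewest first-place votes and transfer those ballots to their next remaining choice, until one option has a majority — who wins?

Round 1: D 22, C 27, B 7, E 22, A 21. Eliminate B.
Round 2: D 22, C 27, E 29, A 21. Eliminate A.
Round 3: D 43, C 27, E 29. Eliminate C.
Round 4: D 43, E 56. E has a majority.

E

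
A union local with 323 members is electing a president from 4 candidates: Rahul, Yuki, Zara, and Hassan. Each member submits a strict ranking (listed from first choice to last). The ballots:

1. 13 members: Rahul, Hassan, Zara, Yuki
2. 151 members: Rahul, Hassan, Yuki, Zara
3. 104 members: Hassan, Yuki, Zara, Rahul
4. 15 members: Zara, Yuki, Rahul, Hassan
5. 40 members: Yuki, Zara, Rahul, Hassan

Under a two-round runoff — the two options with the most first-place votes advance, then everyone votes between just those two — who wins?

Round 1 first-place votes: Rahul 164, Yuki 40, Zara 15, Hassan 104.
Rahul and Hassan advance.
Runoff: Rahul is preferred to Hassan by 219 voters; Hassan by 104.
Rahul wins the runoff.

Rahul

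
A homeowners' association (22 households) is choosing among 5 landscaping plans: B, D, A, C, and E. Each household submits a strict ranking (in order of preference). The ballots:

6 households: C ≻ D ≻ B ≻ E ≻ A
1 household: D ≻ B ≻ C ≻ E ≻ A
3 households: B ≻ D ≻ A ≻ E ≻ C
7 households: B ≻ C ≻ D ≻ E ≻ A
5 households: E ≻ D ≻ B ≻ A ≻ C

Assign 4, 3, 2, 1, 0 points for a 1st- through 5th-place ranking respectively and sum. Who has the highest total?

B

B: 6·2 + 1·3 + 3·4 + 7·4 + 5·2 = 65
D: 6·3 + 1·4 + 3·3 + 7·2 + 5·3 = 60
A: 6·0 + 1·0 + 3·2 + 7·0 + 5·1 = 11
C: 6·4 + 1·2 + 3·0 + 7·3 + 5·0 = 47
E: 6·1 + 1·1 + 3·1 + 7·1 + 5·4 = 37
B has the highest Borda score (65).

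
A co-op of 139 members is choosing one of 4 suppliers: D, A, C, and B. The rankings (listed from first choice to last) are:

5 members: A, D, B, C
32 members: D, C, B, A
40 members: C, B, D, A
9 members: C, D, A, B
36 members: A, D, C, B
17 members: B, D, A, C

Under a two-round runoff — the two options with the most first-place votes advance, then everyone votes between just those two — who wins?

C

Round 1 first-place votes: D 32, A 41, C 49, B 17.
C and A advance.
Runoff: C is preferred to A by 81 voters; A by 58.
C wins the runoff.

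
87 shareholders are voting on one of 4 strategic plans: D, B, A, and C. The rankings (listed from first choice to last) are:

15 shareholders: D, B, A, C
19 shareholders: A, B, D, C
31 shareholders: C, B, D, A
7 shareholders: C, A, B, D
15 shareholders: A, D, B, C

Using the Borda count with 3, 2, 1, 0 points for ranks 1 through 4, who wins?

B

D: 15·3 + 19·1 + 31·1 + 7·0 + 15·2 = 125
B: 15·2 + 19·2 + 31·2 + 7·1 + 15·1 = 152
A: 15·1 + 19·3 + 31·0 + 7·2 + 15·3 = 131
C: 15·0 + 19·0 + 31·3 + 7·3 + 15·0 = 114
B has the highest Borda score (152).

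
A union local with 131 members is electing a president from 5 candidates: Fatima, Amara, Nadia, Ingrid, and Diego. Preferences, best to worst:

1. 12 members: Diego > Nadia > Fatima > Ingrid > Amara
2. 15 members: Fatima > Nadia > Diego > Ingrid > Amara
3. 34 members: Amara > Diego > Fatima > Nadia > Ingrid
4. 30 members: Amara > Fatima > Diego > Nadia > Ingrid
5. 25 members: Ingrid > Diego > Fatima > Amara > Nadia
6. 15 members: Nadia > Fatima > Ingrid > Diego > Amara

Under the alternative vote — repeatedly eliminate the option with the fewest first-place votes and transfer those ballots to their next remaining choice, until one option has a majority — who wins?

Amara

Round 1: Fatima 15, Amara 64, Nadia 15, Ingrid 25, Diego 12. Eliminate Diego.
Round 2: Fatima 15, Amara 64, Nadia 27, Ingrid 25. Eliminate Fatima.
Round 3: Amara 64, Nadia 42, Ingrid 25. Eliminate Ingrid.
Round 4: Amara 89, Nadia 42. Amara has a majority.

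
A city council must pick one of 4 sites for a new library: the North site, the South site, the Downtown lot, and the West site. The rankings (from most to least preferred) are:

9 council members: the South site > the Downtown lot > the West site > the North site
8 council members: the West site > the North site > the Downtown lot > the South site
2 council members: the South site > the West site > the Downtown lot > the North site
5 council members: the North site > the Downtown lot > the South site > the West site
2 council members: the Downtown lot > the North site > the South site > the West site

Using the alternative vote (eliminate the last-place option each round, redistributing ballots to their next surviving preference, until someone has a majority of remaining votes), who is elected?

Round 1: the North site 5, the South site 11, the Downtown lot 2, the West site 8. Eliminate the Downtown lot.
Round 2: the North site 7, the South site 11, the West site 8. Eliminate the North site.
Round 3: the South site 18, the West site 8. The South site has a majority.

the South site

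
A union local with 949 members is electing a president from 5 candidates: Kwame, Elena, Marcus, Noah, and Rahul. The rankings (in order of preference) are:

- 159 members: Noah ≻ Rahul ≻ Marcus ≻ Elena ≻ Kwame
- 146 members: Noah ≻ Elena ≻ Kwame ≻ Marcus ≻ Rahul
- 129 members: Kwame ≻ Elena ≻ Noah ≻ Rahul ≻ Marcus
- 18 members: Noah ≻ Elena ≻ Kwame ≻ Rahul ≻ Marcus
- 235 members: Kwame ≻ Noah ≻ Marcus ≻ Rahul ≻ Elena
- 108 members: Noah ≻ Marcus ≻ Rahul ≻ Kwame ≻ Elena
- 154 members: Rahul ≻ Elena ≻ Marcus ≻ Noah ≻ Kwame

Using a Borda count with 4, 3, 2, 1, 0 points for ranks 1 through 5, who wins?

Kwame: 159·0 + 146·2 + 129·4 + 18·2 + 235·4 + 108·1 + 154·0 = 1892
Elena: 159·1 + 146·3 + 129·3 + 18·3 + 235·0 + 108·0 + 154·3 = 1500
Marcus: 159·2 + 146·1 + 129·0 + 18·0 + 235·2 + 108·3 + 154·2 = 1566
Noah: 159·4 + 146·4 + 129·2 + 18·4 + 235·3 + 108·4 + 154·1 = 2841
Rahul: 159·3 + 146·0 + 129·1 + 18·1 + 235·1 + 108·2 + 154·4 = 1691
Noah has the highest Borda score (2841).

Noah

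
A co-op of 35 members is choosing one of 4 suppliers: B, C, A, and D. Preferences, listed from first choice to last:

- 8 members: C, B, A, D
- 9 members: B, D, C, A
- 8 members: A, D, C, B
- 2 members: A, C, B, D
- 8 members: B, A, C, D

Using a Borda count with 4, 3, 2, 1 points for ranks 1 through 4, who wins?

B

B: 8·3 + 9·4 + 8·1 + 2·2 + 8·4 = 104
C: 8·4 + 9·2 + 8·2 + 2·3 + 8·2 = 88
A: 8·2 + 9·1 + 8·4 + 2·4 + 8·3 = 89
D: 8·1 + 9·3 + 8·3 + 2·1 + 8·1 = 69
B has the highest Borda score (104).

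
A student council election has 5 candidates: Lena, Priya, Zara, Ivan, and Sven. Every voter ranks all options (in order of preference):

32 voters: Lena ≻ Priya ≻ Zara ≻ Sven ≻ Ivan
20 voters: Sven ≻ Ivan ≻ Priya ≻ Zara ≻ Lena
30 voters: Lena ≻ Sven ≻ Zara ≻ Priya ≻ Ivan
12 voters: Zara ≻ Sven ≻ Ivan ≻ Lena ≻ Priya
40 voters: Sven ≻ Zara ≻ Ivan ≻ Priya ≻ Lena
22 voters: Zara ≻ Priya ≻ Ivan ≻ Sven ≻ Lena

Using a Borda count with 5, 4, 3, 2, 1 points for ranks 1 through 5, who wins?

Sven

Lena: 32·5 + 20·1 + 30·5 + 12·2 + 40·1 + 22·1 = 416
Priya: 32·4 + 20·3 + 30·2 + 12·1 + 40·2 + 22·4 = 428
Zara: 32·3 + 20·2 + 30·3 + 12·5 + 40·4 + 22·5 = 556
Ivan: 32·1 + 20·4 + 30·1 + 12·3 + 40·3 + 22·3 = 364
Sven: 32·2 + 20·5 + 30·4 + 12·4 + 40·5 + 22·2 = 576
Sven has the highest Borda score (576).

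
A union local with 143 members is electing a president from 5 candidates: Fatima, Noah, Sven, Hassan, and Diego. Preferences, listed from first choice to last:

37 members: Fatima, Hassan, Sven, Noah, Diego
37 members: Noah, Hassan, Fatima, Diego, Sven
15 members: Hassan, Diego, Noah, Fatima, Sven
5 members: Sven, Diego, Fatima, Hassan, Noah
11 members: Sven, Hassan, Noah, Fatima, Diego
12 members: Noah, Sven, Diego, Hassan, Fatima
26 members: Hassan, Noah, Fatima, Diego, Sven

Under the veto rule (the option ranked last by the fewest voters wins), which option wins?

Hassan

Last-place votes: Fatima 12, Noah 5, Sven 78, Hassan 0, Diego 48.
Hassan is ranked last by the fewest voters, so Hassan wins.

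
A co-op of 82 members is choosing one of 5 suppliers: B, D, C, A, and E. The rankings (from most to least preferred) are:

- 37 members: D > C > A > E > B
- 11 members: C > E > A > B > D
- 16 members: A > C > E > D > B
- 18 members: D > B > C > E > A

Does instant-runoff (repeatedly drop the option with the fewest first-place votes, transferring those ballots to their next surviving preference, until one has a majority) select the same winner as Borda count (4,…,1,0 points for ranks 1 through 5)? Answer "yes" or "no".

Instant-runoff — R1 B 0, D 55, C 11, A 16, E 0 (D winner). Winner: D.
Borda — scores: B 65, D 236, C 239, A 160, E 120. Winner: C.
The two methods disagree.

no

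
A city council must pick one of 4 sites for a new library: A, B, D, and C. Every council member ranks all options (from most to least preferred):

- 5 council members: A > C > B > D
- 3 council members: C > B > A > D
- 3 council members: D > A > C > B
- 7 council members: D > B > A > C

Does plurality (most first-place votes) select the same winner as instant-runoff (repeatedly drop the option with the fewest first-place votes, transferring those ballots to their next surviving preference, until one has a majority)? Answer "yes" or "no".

yes

Plurality — first-place votes: A 5, B 0, D 10, C 3. Winner: D.
Instant-runoff — R1 A 5, B 0, D 10, C 3 (D winner). Winner: D.
The two methods agree.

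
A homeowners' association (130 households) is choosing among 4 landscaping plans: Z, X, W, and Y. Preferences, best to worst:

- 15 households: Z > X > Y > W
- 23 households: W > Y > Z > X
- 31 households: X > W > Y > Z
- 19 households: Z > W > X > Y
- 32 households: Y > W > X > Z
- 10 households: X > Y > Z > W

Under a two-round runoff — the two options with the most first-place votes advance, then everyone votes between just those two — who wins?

Round 1 first-place votes: Z 34, X 41, W 23, Y 32.
X and Z advance.
Runoff: X is preferred to Z by 73 voters; Z by 57.
X wins the runoff.

X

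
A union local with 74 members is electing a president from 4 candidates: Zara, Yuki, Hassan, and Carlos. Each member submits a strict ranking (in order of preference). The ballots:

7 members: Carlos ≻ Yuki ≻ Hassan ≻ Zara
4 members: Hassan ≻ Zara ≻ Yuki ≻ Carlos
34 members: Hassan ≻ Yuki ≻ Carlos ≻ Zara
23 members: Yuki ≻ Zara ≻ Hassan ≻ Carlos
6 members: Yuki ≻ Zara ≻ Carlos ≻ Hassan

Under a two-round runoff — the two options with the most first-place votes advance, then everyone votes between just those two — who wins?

Hassan

Round 1 first-place votes: Zara 0, Yuki 29, Hassan 38, Carlos 7.
Hassan and Yuki advance.
Runoff: Hassan is preferred to Yuki by 38 voters; Yuki by 36.
Hassan wins the runoff.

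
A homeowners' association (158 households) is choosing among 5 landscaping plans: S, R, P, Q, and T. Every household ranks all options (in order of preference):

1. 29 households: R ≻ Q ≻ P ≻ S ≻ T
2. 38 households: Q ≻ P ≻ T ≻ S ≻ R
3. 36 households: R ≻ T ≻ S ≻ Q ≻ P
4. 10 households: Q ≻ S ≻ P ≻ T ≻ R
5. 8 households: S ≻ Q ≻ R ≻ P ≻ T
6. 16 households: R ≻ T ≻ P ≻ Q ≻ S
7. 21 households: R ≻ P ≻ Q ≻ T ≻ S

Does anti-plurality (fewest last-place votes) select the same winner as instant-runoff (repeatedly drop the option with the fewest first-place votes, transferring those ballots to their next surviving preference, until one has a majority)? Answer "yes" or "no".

Anti-plurality — last-place votes: S 37, R 48, P 36, Q 0, T 37. Winner: Q.
Instant-runoff — R1 S 8, R 102, P 0, Q 48, T 0 (R winner). Winner: R.
The two methods disagree.

no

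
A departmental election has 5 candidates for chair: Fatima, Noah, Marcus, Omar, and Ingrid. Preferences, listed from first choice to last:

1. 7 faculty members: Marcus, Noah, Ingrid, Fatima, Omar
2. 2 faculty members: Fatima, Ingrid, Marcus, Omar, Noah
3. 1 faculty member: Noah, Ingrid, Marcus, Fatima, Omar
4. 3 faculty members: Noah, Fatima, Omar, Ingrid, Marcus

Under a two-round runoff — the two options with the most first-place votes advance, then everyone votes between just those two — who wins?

Marcus

Round 1 first-place votes: Fatima 2, Noah 4, Marcus 7, Omar 0, Ingrid 0.
Marcus and Noah advance.
Runoff: Marcus is preferred to Noah by 9 voters; Noah by 4.
Marcus wins the runoff.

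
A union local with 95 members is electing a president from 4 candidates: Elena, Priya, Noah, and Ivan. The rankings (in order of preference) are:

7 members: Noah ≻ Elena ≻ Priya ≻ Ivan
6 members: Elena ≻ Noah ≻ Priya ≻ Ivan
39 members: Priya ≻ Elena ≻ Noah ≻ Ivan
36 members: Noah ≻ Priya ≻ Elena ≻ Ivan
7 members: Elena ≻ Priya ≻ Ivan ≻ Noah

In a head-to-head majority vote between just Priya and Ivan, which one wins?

Priya

Voters preferring Priya to Ivan: 95; preferring Ivan to Priya: 0.
Priya wins the head-to-head.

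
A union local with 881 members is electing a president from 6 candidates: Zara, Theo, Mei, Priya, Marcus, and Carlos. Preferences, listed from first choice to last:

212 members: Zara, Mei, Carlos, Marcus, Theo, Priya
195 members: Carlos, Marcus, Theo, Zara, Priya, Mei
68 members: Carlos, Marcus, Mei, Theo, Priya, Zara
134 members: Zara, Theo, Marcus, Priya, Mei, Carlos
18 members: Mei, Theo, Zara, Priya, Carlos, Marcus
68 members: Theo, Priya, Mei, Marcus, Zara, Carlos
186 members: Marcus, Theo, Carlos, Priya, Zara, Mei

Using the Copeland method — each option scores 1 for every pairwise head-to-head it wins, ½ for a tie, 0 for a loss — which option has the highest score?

Carlos

Zara: beats Mei and Priya; loses to Theo, Marcus, and Carlos → score 2.
Theo: beats Zara, Mei, and Priya; loses to Marcus and Carlos → score 3.
Mei: loses to Zara, Theo, Priya, Marcus, and Carlos → score 0.
Priya: beats Mei; loses to Zara, Theo, Marcus, and Carlos → score 1.
Marcus: beats Zara, Theo, Mei, and Priya; loses to Carlos → score 4.
Carlos: beats Zara, Theo, Mei, Priya, and Marcus → score 5.
Carlos has the best pairwise record.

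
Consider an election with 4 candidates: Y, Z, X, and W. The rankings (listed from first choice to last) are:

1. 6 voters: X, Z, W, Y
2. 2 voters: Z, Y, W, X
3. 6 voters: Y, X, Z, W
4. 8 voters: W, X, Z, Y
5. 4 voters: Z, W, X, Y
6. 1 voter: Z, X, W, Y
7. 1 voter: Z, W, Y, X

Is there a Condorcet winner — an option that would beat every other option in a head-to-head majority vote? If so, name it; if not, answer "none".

Checking pairwise contests:
Z beats Y 22–6.
X beats Z 20–8.
W beats X 15–13.
Z beats W 20–8.
Every option loses at least one head-to-head, so there is no Condorcet winner.

none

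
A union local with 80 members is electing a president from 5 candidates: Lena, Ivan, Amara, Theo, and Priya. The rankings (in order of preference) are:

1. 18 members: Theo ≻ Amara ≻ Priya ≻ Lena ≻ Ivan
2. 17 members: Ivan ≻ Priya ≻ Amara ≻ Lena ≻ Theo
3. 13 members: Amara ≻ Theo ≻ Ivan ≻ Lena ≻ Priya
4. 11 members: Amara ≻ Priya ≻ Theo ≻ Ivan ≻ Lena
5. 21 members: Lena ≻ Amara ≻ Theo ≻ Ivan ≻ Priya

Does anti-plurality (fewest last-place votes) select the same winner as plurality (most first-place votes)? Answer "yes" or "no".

yes

Anti-plurality — last-place votes: Lena 11, Ivan 18, Amara 0, Theo 17, Priya 34. Winner: Amara.
Plurality — first-place votes: Lena 21, Ivan 17, Amara 24, Theo 18, Priya 0. Winner: Amara.
The two methods agree.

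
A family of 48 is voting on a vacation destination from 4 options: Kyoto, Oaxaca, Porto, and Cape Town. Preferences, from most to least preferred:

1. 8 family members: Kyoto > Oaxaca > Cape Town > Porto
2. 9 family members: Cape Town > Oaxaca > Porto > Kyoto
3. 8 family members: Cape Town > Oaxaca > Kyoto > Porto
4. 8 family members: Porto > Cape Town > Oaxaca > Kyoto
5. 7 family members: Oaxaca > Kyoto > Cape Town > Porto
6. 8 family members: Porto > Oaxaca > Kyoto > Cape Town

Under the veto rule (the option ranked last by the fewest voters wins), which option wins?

Oaxaca

Last-place votes: Kyoto 17, Oaxaca 0, Porto 23, Cape Town 8.
Oaxaca is ranked last by the fewest voters, so Oaxaca wins.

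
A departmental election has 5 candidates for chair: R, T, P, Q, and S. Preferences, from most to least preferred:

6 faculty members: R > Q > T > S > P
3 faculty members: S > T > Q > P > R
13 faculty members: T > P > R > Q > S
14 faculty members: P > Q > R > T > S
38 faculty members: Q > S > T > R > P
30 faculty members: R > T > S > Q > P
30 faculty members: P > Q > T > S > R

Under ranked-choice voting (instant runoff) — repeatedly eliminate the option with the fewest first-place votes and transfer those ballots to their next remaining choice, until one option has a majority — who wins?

Q

Round 1: R 36, T 13, P 44, Q 38, S 3. Eliminate S.
Round 2: R 36, T 16, P 44, Q 38. Eliminate T.
Round 3: R 36, P 57, Q 41. Eliminate R.
Round 4: P 57, Q 77. Q has a majority.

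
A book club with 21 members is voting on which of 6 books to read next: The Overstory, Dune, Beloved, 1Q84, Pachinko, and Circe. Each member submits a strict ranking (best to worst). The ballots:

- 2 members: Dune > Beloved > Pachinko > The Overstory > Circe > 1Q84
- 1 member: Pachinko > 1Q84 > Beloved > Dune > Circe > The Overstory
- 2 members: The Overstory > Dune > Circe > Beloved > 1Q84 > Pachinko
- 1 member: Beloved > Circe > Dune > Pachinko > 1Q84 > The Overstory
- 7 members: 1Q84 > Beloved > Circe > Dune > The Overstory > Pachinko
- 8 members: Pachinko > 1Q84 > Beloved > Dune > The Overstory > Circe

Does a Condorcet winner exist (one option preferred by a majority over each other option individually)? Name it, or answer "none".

none

Checking pairwise contests:
Dune beats The Overstory 19–2.
Beloved beats Dune 17–4.
1Q84 beats Beloved 16–5.
Pachinko beats 1Q84 12–9.
Dune beats Pachinko 12–9.
The Overstory beats Circe 12–9.
Every option loses at least one head-to-head, so there is no Condorcet winner.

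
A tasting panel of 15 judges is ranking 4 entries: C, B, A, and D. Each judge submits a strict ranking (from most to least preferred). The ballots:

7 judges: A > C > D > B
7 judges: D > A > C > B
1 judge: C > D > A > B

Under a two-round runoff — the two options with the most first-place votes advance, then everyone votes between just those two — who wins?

D

Round 1 first-place votes: C 1, B 0, A 7, D 7.
D and A advance.
Runoff: D is preferred to A by 8 voters; A by 7.
D wins the runoff.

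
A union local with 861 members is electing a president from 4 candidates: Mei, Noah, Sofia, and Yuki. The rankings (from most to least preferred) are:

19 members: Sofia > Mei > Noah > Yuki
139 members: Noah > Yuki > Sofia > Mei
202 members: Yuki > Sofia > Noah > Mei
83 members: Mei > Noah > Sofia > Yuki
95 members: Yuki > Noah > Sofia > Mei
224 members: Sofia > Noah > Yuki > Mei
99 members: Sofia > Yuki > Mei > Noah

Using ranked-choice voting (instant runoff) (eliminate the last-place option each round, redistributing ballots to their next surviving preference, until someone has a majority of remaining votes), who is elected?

Round 1: Mei 83, Noah 139, Sofia 342, Yuki 297. Eliminate Mei.
Round 2: Noah 222, Sofia 342, Yuki 297. Eliminate Noah.
Round 3: Sofia 425, Yuki 436. Yuki has a majority.

Yuki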